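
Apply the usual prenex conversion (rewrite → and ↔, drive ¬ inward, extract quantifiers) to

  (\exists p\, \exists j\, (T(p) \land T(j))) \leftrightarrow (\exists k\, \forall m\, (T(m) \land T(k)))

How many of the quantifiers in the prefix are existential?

4

Rewrite implications/biconditionals: A → B as ¬A ∨ B; A ↔ B as (¬A ∨ B) ∧ (¬B ∨ A).
  (\neg (\exists p\, \exists j\, (T(p) \land T(j))) \lor (\exists k\, \forall m\, (T(m) \land T(k)))) \land (\neg (\exists k\, \forall m\, (T(m) \land T(k))) \lor (\exists p\, \exists j\, (T(p) \land T(j))))
Drive negations inward (¬∀x A ≡ ∃x ¬A, ¬∃x A ≡ ∀x ¬A, De Morgan for ∧/∨):
  ((\forall p\, \forall j\, (\neg T(p) \lor \neg T(j))) \lor (\exists k\, \forall m\, (T(m) \land T(k)))) \land ((\forall k\, \exists m\, (\neg T(m) \lor \neg T(k))) \lor (\exists p\, \exists j\, (T(p) \land T(j))))
Give each quantifier a distinct variable: k↦r, m↦t, p↦u1, j↦b.
  ((\forall p\, \forall j\, (\neg T(p) \lor \neg T(j))) \lor (\exists k\, \forall m\, (T(m) \land T(k)))) \land ((\forall r\, \exists t\, (\neg T(t) \lor \neg T(r))) \lor (\exists u1\, \exists b\, (T(u1) \land T(b))))
Finally move all quantifiers to the prefix:
  \forall p\, \forall j\, \exists k\, \forall m\, \forall r\, \exists t\, \exists u1\, \exists b\, ((\neg T(p) \lor \neg T(j) \lor T(m) \land T(k)) \land (\neg T(t) \lor \neg T(r) \lor T(u1) \land T(b)))
The prefix is \forall p \forall j \exists k \forall m \forall r \exists t \exists u1 \exists b: 4 universal, 4 existential.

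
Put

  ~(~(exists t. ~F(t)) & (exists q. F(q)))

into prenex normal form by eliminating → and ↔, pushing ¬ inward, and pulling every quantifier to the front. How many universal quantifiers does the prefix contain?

Push ¬ through the quantifiers and connectives to reach negation normal form:
  (exists t. ~F(t)) | (forall q. ~F(q))
Extract every quantifier outward, since the variables are now distinct and don't occur free across branches:
  exists t. forall q. (~F(t) | ~F(q))
The prefix is exists t forall q: 1 universal, 1 existential.

1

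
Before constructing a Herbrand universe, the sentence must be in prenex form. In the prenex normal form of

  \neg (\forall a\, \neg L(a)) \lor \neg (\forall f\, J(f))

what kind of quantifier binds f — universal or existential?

Drive negations inward (¬∀x A ≡ ∃x ¬A, ¬∃x A ≡ ∀x ¬A, De Morgan for ∧/∨):
  (\exists a\, L(a)) \lor (\exists f\, \neg J(f))
Extract every quantifier outward, since the variables are now distinct and don't occur free across branches:
  \exists a\, \exists f\, (L(a) \lor \neg J(f))
The quantifier \forall f sits under an odd number of negations, so it flips to \exists f.

existential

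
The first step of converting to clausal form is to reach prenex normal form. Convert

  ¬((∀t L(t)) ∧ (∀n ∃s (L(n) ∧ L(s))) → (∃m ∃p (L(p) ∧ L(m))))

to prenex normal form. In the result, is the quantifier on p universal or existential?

First replace A → B with ¬A ∨ B.
  ¬(¬((∀t L(t)) ∧ (∀n ∃s (L(n) ∧ L(s)))) ∨ (∃m ∃p (L(p) ∧ L(m))))
Move each ¬ inward, flipping quantifiers it crosses:
  (∀t L(t)) ∧ (∀n ∃s (L(n) ∧ L(s))) ∧ (∀m ∀p (¬L(p) ∨ ¬L(m)))
Finally move all quantifiers to the prefix:
  ∀t ∀n ∃s ∀m ∀p (L(t) ∧ L(n) ∧ L(s) ∧ (¬L(p) ∨ ¬L(m)))
The quantifier ∃p sits under an odd number of negations (counting the antecedent side of each →), so it flips to ∀p.

universal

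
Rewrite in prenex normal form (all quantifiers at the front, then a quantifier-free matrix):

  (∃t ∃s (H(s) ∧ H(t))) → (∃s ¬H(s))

∀t ∀s ∃b (¬H(s) ∨ ¬H(t) ∨ ¬H(b))

Rewrite implications/biconditionals: A → B as ¬A ∨ B.
  ¬(∃t ∃s (H(s) ∧ H(t))) ∨ (∃s ¬H(s))
Move each ¬ inward, flipping quantifiers it crosses:
  (∀t ∀s (¬H(s) ∨ ¬H(t))) ∨ (∃s ¬H(s))
Rename bound variables to avoid capture: s↦b.
  (∀t ∀s (¬H(s) ∨ ¬H(t))) ∨ (∃b ¬H(b))
Finally move all quantifiers to the prefix:
  ∀t ∀s ∃b (¬H(s) ∨ ¬H(t) ∨ ¬H(b))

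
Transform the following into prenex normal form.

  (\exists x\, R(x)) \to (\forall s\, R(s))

\forall x\, \forall s\, (\neg R(x) \lor R(s))

First replace A → B with ¬A ∨ B.
  \neg (\exists x\, R(x)) \lor (\forall s\, R(s))
Drive negations inward (¬∀x A ≡ ∃x ¬A, ¬∃x A ≡ ∀x ¬A, De Morgan for ∧/∨):
  (\forall x\, \neg R(x)) \lor (\forall s\, R(s))
Pull the quantifiers to the front (each side's bound variable is not free in the other side):
  \forall x\, \forall s\, (\neg R(x) \lor R(s))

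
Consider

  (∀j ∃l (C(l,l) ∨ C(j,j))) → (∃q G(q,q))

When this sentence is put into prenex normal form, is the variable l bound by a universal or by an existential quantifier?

universal

Eliminate → and ↔ using ¬ and ∨.
  ¬(∀j ∃l (C(l,l) ∨ C(j,j))) ∨ (∃q G(q,q))
Move each ¬ inward, flipping quantifiers it crosses:
  (∃j ∀l (¬C(l,l) ∧ ¬C(j,j))) ∨ (∃q G(q,q))
All bound variables are already distinct, so no renaming is needed.
Pull the quantifiers to the front (each side's bound variable is not free in the other side):
  ∃j ∀l ∃q (¬C(l,l) ∧ ¬C(j,j) ∨ G(q,q))
The quantifier ∃l sits under an odd number of negations (counting the antecedent side of each →), so it flips to ∀l.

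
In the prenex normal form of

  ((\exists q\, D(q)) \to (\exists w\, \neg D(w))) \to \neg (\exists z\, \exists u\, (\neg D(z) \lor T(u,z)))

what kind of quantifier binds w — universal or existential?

Rewrite implications/biconditionals: A → B as ¬A ∨ B.
  \neg (\neg (\exists q\, D(q)) \lor (\exists w\, \neg D(w))) \lor \neg (\exists z\, \exists u\, (\neg D(z) \lor T(u,z)))
Move each ¬ inward, flipping quantifiers it crosses:
  (\exists q\, D(q)) \land (\forall w\, D(w)) \lor (\forall z\, \forall u\, (D(z) \land \neg T(u,z)))
All bound variables are already distinct, so no renaming is needed.
Finally move all quantifiers to the prefix:
  \exists q\, \forall w\, \forall z\, \forall u\, (D(q) \land D(w) \lor D(z) \land \neg T(u,z))
The quantifier \exists w sits under an odd number of negations (counting the antecedent side of each →), so it flips to \forall w.

universal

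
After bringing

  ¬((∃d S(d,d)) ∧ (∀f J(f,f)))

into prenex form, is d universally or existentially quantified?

Move each ¬ inward, flipping quantifiers it crosses:
  (∀d ¬S(d,d)) ∨ (∃f ¬J(f,f))
All bound variables are already distinct, so no renaming is needed.
Pull the quantifiers to the front (each side's bound variable is not free in the other side):
  ∀d ∃f (¬S(d,d) ∨ ¬J(f,f))
The quantifier ∃d sits under an odd number of negations, so it flips to ∀d.

universal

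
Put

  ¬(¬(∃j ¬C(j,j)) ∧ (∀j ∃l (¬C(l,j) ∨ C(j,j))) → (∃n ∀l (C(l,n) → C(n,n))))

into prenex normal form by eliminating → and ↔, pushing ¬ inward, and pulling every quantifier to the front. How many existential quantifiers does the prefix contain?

Eliminate → and ↔ using ¬ and ∨.
  ¬(¬(¬(∃j ¬C(j,j)) ∧ (∀j ∃l (¬C(l,j) ∨ C(j,j)))) ∨ (∃n ∀l (¬C(l,n) ∨ C(n,n))))
Move each ¬ inward, flipping quantifiers it crosses:
  (∀j C(j,j)) ∧ (∀j ∃l (¬C(l,j) ∨ C(j,j))) ∧ (∀n ∃l (C(l,n) ∧ ¬C(n,n)))
Standardize variables apart so no two quantifiers bind the same name: j↦r, l↦s.
  (∀j C(j,j)) ∧ (∀r ∃l (¬C(l,r) ∨ C(r,r))) ∧ (∀n ∃s (C(s,n) ∧ ¬C(n,n)))
Finally move all quantifiers to the prefix:
  ∀j ∀r ∃l ∀n ∃s (C(j,j) ∧ (¬C(l,r) ∨ C(r,r)) ∧ C(s,n) ∧ ¬C(n,n))
The prefix is ∀j ∀r ∃l ∀n ∃s: 3 universal, 2 existential.

2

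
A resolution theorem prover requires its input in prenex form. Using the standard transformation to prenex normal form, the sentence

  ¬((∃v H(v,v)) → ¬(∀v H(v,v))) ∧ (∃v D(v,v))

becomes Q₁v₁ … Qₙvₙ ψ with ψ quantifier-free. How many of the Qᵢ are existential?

Eliminate → and ↔ using ¬ and ∨.
  ¬(¬(∃v H(v,v)) ∨ ¬(∀v H(v,v))) ∧ (∃v D(v,v))
Move each ¬ inward, flipping quantifiers it crosses:
  (∃v H(v,v)) ∧ (∀v H(v,v)) ∧ (∃v D(v,v))
Standardize variables apart so no two quantifiers bind the same name: v↦z1, v↦q.
  (∃v H(v,v)) ∧ (∀z1 H(z1,z1)) ∧ (∃q D(q,q))
Finally move all quantifiers to the prefix:
  ∃v ∀z1 ∃q (H(v,v) ∧ H(z1,z1) ∧ D(q,q))
The prefix is ∃v ∀z1 ∃q: 1 universal, 2 existential.

2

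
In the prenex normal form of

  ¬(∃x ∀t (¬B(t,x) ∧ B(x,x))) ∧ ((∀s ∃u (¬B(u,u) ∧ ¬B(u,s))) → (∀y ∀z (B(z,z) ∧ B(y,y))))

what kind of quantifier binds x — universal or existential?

universal

First replace A → B with ¬A ∨ B.
  ¬(∃x ∀t (¬B(t,x) ∧ B(x,x))) ∧ (¬(∀s ∃u (¬B(u,u) ∧ ¬B(u,s))) ∨ (∀y ∀z (B(z,z) ∧ B(y,y))))
Drive negations inward (¬∀x A ≡ ∃x ¬A, ¬∃x A ≡ ∀x ¬A, De Morgan for ∧/∨):
  (∀x ∃t (B(t,x) ∨ ¬B(x,x))) ∧ ((∃s ∀u (B(u,u) ∨ B(u,s))) ∨ (∀y ∀z (B(z,z) ∧ B(y,y))))
All bound variables are already distinct, so no renaming is needed.
Pull the quantifiers to the front (each side's bound variable is not free in the other side):
  ∀x ∃t ∃s ∀u ∀y ∀z ((B(t,x) ∨ ¬B(x,x)) ∧ (B(u,u) ∨ B(u,s) ∨ B(z,z) ∧ B(y,y)))
The quantifier ∃x sits under an odd number of negations (counting the antecedent side of each →), so it flips to ∀x.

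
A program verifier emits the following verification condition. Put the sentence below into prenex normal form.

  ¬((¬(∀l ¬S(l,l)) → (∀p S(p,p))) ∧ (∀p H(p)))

Eliminate → and ↔ using ¬ and ∨.
  ¬((¬¬(∀l ¬S(l,l)) ∨ (∀p S(p,p))) ∧ (∀p H(p)))
Move each ¬ inward, flipping quantifiers it crosses:
  (∃l S(l,l)) ∧ (∃p ¬S(p,p)) ∨ (∃p ¬H(p))
Rename bound variables to avoid capture: p↦t.
  (∃l S(l,l)) ∧ (∃p ¬S(p,p)) ∨ (∃t ¬H(t))
Pull the quantifiers to the front (each side's bound variable is not free in the other side):
  ∃l ∃p ∃t (S(l,l) ∧ ¬S(p,p) ∨ ¬H(t))

∃l ∃p ∃t (S(l,l) ∧ ¬S(p,p) ∨ ¬H(t))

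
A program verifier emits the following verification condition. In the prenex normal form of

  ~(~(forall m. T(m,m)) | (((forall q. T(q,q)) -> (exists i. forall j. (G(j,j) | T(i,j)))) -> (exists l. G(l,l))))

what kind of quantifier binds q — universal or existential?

existential

Rewrite implications/biconditionals: A → B as ¬A ∨ B.
  ~(~(forall m. T(m,m)) | ~(~(forall q. T(q,q)) | (exists i. forall j. (G(j,j) | T(i,j)))) | (exists l. G(l,l)))
Move each ¬ inward, flipping quantifiers it crosses:
  (forall m. T(m,m)) & ((exists q. ~T(q,q)) | (exists i. forall j. (G(j,j) | T(i,j)))) & (forall l. ~G(l,l))
Pull the quantifiers to the front (each side's bound variable is not free in the other side):
  forall m. exists q. exists i. forall j. forall l. (T(m,m) & (~T(q,q) | G(j,j) | T(i,j)) & ~G(l,l))
The quantifier forall q sits under an odd number of negations (counting the antecedent side of each →), so it flips to exists q.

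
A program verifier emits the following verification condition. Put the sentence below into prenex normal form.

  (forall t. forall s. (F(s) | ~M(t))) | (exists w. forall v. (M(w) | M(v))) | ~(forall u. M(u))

Drive negations inward (¬∀x A ≡ ∃x ¬A, ¬∃x A ≡ ∀x ¬A, De Morgan for ∧/∨):
  (forall t. forall s. (F(s) | ~M(t))) | (exists w. forall v. (M(w) | M(v))) | (exists u. ~M(u))
Pull the quantifiers to the front (each side's bound variable is not free in the other side):
  forall t. forall s. exists w. forall v. exists u. (F(s) | ~M(t) | M(w) | M(v) | ~M(u))

forall t. forall s. exists w. forall v. exists u. (F(s) | ~M(t) | M(w) | M(v) | ~M(u))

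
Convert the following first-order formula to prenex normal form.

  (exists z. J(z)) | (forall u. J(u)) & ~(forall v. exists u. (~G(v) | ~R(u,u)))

exists z. forall u. exists v. forall v1. (J(z) | J(u) & G(v) & R(v1,v1))

Move each ¬ inward, flipping quantifiers it crosses:
  (exists z. J(z)) | (forall u. J(u)) & (exists v. forall u. (G(v) & R(u,u)))
Give each quantifier a distinct variable: u↦v1.
  (exists z. J(z)) | (forall u. J(u)) & (exists v. forall v1. (G(v) & R(v1,v1)))
Finally move all quantifiers to the prefix:
  exists z. forall u. exists v. forall v1. (J(z) | J(u) & G(v) & R(v1,v1))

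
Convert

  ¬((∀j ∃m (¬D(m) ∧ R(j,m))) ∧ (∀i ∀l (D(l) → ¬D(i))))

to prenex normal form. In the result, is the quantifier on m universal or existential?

Eliminate → and ↔ using ¬ and ∨.
  ¬((∀j ∃m (¬D(m) ∧ R(j,m))) ∧ (∀i ∀l (¬D(l) ∨ ¬D(i))))
Drive negations inward (¬∀x A ≡ ∃x ¬A, ¬∃x A ≡ ∀x ¬A, De Morgan for ∧/∨):
  (∃j ∀m (D(m) ∨ ¬R(j,m))) ∨ (∃i ∃l (D(l) ∧ D(i)))
Extract every quantifier outward, since the variables are now distinct and don't occur free across branches:
  ∃j ∀m ∃i ∃l (D(m) ∨ ¬R(j,m) ∨ D(l) ∧ D(i))
The quantifier ∃m sits under an odd number of negations (counting the antecedent side of each →), so it flips to ∀m.

universal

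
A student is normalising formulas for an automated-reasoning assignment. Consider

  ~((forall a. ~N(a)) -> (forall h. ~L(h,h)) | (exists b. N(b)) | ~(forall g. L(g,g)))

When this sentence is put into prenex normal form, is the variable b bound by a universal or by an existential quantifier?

Rewrite implications/biconditionals: A → B as ¬A ∨ B.
  ~(~(forall a. ~N(a)) | (forall h. ~L(h,h)) | (exists b. N(b)) | ~(forall g. L(g,g)))
Push ¬ through the quantifiers and connectives to reach negation normal form:
  (forall a. ~N(a)) & (exists h. L(h,h)) & (forall b. ~N(b)) & (forall g. L(g,g))
Finally move all quantifiers to the prefix:
  forall a. exists h. forall b. forall g. (~N(a) & L(h,h) & ~N(b) & L(g,g))
The quantifier exists b sits under an odd number of negations (counting the antecedent side of each →), so it flips to forall b.

universal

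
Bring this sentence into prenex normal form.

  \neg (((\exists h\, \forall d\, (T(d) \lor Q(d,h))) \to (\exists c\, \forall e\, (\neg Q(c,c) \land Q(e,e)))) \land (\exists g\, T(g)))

First replace A → B with ¬A ∨ B.
  \neg ((\neg (\exists h\, \forall d\, (T(d) \lor Q(d,h))) \lor (\exists c\, \forall e\, (\neg Q(c,c) \land Q(e,e)))) \land (\exists g\, T(g)))
Push ¬ through the quantifiers and connectives to reach negation normal form:
  (\exists h\, \forall d\, (T(d) \lor Q(d,h))) \land (\forall c\, \exists e\, (Q(c,c) \lor \neg Q(e,e))) \lor (\forall g\, \neg T(g))
All bound variables are already distinct, so no renaming is needed.
Extract every quantifier outward, since the variables are now distinct and don't occur free across branches:
  \exists h\, \forall d\, \forall c\, \exists e\, \forall g\, ((T(d) \lor Q(d,h)) \land (Q(c,c) \lor \neg Q(e,e)) \lor \neg T(g))

\exists h\, \forall d\, \forall c\, \exists e\, \forall g\, ((T(d) \lor Q(d,h)) \land (Q(c,c) \lor \neg Q(e,e)) \lor \neg T(g))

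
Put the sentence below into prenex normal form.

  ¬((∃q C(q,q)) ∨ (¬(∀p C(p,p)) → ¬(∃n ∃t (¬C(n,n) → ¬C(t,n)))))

Eliminate → and ↔ using ¬ and ∨.
  ¬((∃q C(q,q)) ∨ ¬¬(∀p C(p,p)) ∨ ¬(∃n ∃t (¬¬C(n,n) ∨ ¬C(t,n))))
Drive negations inward (¬∀x A ≡ ∃x ¬A, ¬∃x A ≡ ∀x ¬A, De Morgan for ∧/∨):
  (∀q ¬C(q,q)) ∧ (∃p ¬C(p,p)) ∧ (∃n ∃t (C(n,n) ∨ ¬C(t,n)))
All bound variables are already distinct, so no renaming is needed.
Finally move all quantifiers to the prefix:
  ∀q ∃p ∃n ∃t (¬C(q,q) ∧ ¬C(p,p) ∧ (C(n,n) ∨ ¬C(t,n)))

∀q ∃p ∃n ∃t (¬C(q,q) ∧ ¬C(p,p) ∧ (C(n,n) ∨ ¬C(t,n)))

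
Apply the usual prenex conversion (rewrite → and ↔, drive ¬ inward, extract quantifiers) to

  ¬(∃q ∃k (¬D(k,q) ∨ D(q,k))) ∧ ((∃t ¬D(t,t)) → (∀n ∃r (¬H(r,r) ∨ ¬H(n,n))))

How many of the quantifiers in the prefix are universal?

Eliminate → and ↔ using ¬ and ∨.
  ¬(∃q ∃k (¬D(k,q) ∨ D(q,k))) ∧ (¬(∃t ¬D(t,t)) ∨ (∀n ∃r (¬H(r,r) ∨ ¬H(n,n))))
Drive negations inward (¬∀x A ≡ ∃x ¬A, ¬∃x A ≡ ∀x ¬A, De Morgan for ∧/∨):
  (∀q ∀k (D(k,q) ∧ ¬D(q,k))) ∧ ((∀t D(t,t)) ∨ (∀n ∃r (¬H(r,r) ∨ ¬H(n,n))))
Pull the quantifiers to the front (each side's bound variable is not free in the other side):
  ∀q ∀k ∀t ∀n ∃r (D(k,q) ∧ ¬D(q,k) ∧ (D(t,t) ∨ ¬H(r,r) ∨ ¬H(n,n)))
The prefix is ∀q ∀k ∀t ∀n ∃r: 4 universal, 1 existential.

4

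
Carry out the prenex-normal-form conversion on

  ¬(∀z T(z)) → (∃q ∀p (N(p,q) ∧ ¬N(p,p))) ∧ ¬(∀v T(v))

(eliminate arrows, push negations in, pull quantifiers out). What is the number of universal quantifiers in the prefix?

Eliminate → and ↔ using ¬ and ∨.
  ¬¬(∀z T(z)) ∨ (∃q ∀p (N(p,q) ∧ ¬N(p,p))) ∧ ¬(∀v T(v))
Push ¬ through the quantifiers and connectives to reach negation normal form:
  (∀z T(z)) ∨ (∃q ∀p (N(p,q) ∧ ¬N(p,p))) ∧ (∃v ¬T(v))
Extract every quantifier outward, since the variables are now distinct and don't occur free across branches:
  ∀z ∃q ∀p ∃v (T(z) ∨ N(p,q) ∧ ¬N(p,p) ∧ ¬T(v))
The prefix is ∀z ∃q ∀p ∃v: 2 universal, 2 existential.

2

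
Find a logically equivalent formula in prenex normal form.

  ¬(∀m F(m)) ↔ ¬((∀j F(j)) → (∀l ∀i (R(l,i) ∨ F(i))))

∀m ∀j ∃l ∃i ∃y ∀y1 ∀a ∃p ((F(m) ∨ F(j) ∧ ¬R(l,i) ∧ ¬F(i)) ∧ (¬F(y) ∨ R(y1,a) ∨ F(a) ∨ ¬F(p)))

First replace A → B with ¬A ∨ B; A ↔ B as (¬A ∨ B) ∧ (¬B ∨ A).
  (¬¬(∀m F(m)) ∨ ¬(¬(∀j F(j)) ∨ (∀l ∀i (R(l,i) ∨ F(i))))) ∧ (¬¬(¬(∀j F(j)) ∨ (∀l ∀i (R(l,i) ∨ F(i)))) ∨ ¬(∀m F(m)))
Push ¬ through the quantifiers and connectives to reach negation normal form:
  ((∀m F(m)) ∨ (∀j F(j)) ∧ (∃l ∃i (¬R(l,i) ∧ ¬F(i)))) ∧ ((∃j ¬F(j)) ∨ (∀l ∀i (R(l,i) ∨ F(i))) ∨ (∃m ¬F(m)))
Rename bound variables to avoid capture: j↦y, l↦y1, i↦a, m↦p.
  ((∀m F(m)) ∨ (∀j F(j)) ∧ (∃l ∃i (¬R(l,i) ∧ ¬F(i)))) ∧ ((∃y ¬F(y)) ∨ (∀y1 ∀a (R(y1,a) ∨ F(a))) ∨ (∃p ¬F(p)))
Pull the quantifiers to the front (each side's bound variable is not free in the other side):
  ∀m ∀j ∃l ∃i ∃y ∀y1 ∀a ∃p ((F(m) ∨ F(j) ∧ ¬R(l,i) ∧ ¬F(i)) ∧ (¬F(y) ∨ R(y1,a) ∨ F(a) ∨ ¬F(p)))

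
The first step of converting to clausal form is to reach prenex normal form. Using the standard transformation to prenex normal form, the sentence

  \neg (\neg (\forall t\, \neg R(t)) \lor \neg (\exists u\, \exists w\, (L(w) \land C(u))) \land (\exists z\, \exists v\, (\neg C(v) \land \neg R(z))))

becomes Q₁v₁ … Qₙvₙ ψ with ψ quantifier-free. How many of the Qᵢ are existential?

Move each ¬ inward, flipping quantifiers it crosses:
  (\forall t\, \neg R(t)) \land ((\exists u\, \exists w\, (L(w) \land C(u))) \lor (\forall z\, \forall v\, (C(v) \lor R(z))))
Pull the quantifiers to the front (each side's bound variable is not free in the other side):
  \forall t\, \exists u\, \exists w\, \forall z\, \forall v\, (\neg R(t) \land (L(w) \land C(u) \lor C(v) \lor R(z)))
The prefix is \forall t \exists u \exists w \forall z \forall v: 3 universal, 2 existential.

2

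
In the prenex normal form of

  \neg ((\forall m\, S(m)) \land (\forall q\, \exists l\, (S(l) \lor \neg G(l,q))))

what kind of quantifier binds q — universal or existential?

Drive negations inward (¬∀x A ≡ ∃x ¬A, ¬∃x A ≡ ∀x ¬A, De Morgan for ∧/∨):
  (\exists m\, \neg S(m)) \lor (\exists q\, \forall l\, (\neg S(l) \land G(l,q)))
All bound variables are already distinct, so no renaming is needed.
Pull the quantifiers to the front (each side's bound variable is not free in the other side):
  \exists m\, \exists q\, \forall l\, (\neg S(m) \lor \neg S(l) \land G(l,q))
The quantifier \forall q sits under an odd number of negations, so it flips to \exists q.

existential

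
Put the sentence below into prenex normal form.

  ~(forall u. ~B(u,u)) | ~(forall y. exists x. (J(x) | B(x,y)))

Drive negations inward (¬∀x A ≡ ∃x ¬A, ¬∃x A ≡ ∀x ¬A, De Morgan for ∧/∨):
  (exists u. B(u,u)) | (exists y. forall x. (~J(x) & ~B(x,y)))
All bound variables are already distinct, so no renaming is needed.
Pull the quantifiers to the front (each side's bound variable is not free in the other side):
  exists u. exists y. forall x. (B(u,u) | ~J(x) & ~B(x,y))

exists u. exists y. forall x. (B(u,u) | ~J(x) & ~B(x,y))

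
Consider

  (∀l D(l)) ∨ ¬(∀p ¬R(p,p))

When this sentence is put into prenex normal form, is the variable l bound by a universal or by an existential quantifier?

universal

Move each ¬ inward, flipping quantifiers it crosses:
  (∀l D(l)) ∨ (∃p R(p,p))
All bound variables are already distinct, so no renaming is needed.
Pull the quantifiers to the front (each side's bound variable is not free in the other side):
  ∀l ∃p (D(l) ∨ R(p,p))
The quantifier ∀l sits under an even number of negations, so it remains universal.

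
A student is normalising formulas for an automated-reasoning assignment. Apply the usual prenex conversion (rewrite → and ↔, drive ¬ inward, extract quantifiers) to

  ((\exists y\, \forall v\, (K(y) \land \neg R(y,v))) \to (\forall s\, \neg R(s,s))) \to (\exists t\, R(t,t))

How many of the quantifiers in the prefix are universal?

Rewrite implications/biconditionals: A → B as ¬A ∨ B.
  \neg (\neg (\exists y\, \forall v\, (K(y) \land \neg R(y,v))) \lor (\forall s\, \neg R(s,s))) \lor (\exists t\, R(t,t))
Move each ¬ inward, flipping quantifiers it crosses:
  (\exists y\, \forall v\, (K(y) \land \neg R(y,v))) \land (\exists s\, R(s,s)) \lor (\exists t\, R(t,t))
Extract every quantifier outward, since the variables are now distinct and don't occur free across branches:
  \exists y\, \forall v\, \exists s\, \exists t\, (K(y) \land \neg R(y,v) \land R(s,s) \lor R(t,t))
The prefix is \exists y \forall v \exists s \exists t: 1 universal, 3 existential.

1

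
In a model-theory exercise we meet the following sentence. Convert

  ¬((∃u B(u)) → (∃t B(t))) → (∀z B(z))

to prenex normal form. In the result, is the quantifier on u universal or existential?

First replace A → B with ¬A ∨ B.
  ¬¬(¬(∃u B(u)) ∨ (∃t B(t))) ∨ (∀z B(z))
Move each ¬ inward, flipping quantifiers it crosses:
  (∀u ¬B(u)) ∨ (∃t B(t)) ∨ (∀z B(z))
All bound variables are already distinct, so no renaming is needed.
Pull the quantifiers to the front (each side's bound variable is not free in the other side):
  ∀u ∃t ∀z (¬B(u) ∨ B(t) ∨ B(z))
The quantifier ∃u sits under an odd number of negations (counting the antecedent side of each →), so it flips to ∀u.

universal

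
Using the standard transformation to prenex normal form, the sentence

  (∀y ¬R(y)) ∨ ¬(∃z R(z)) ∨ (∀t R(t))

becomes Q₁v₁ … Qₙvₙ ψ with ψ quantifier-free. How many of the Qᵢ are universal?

Push ¬ through the quantifiers and connectives to reach negation normal form:
  (∀y ¬R(y)) ∨ (∀z ¬R(z)) ∨ (∀t R(t))
All bound variables are already distinct, so no renaming is needed.
Extract every quantifier outward, since the variables are now distinct and don't occur free across branches:
  ∀y ∀z ∀t (¬R(y) ∨ ¬R(z) ∨ R(t))
The prefix is ∀y ∀z ∀t: 3 universal, 0 existential.

3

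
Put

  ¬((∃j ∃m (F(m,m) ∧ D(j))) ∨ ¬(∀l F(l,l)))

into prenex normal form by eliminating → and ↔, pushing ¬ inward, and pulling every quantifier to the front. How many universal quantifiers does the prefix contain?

3

Move each ¬ inward, flipping quantifiers it crosses:
  (∀j ∀m (¬F(m,m) ∨ ¬D(j))) ∧ (∀l F(l,l))
All bound variables are already distinct, so no renaming is needed.
Finally move all quantifiers to the prefix:
  ∀j ∀m ∀l ((¬F(m,m) ∨ ¬D(j)) ∧ F(l,l))
The prefix is ∀j ∀m ∀l: 3 universal, 0 existential.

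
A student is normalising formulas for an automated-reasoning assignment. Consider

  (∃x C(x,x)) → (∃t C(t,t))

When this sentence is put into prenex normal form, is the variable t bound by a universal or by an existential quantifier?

Eliminate → and ↔ using ¬ and ∨.
  ¬(∃x C(x,x)) ∨ (∃t C(t,t))
Move each ¬ inward, flipping quantifiers it crosses:
  (∀x ¬C(x,x)) ∨ (∃t C(t,t))
All bound variables are already distinct, so no renaming is needed.
Pull the quantifiers to the front (each side's bound variable is not free in the other side):
  ∀x ∃t (¬C(x,x) ∨ C(t,t))
The quantifier ∃t sits under an even number of negations (counting the antecedent side of each →), so it remains existential.

existential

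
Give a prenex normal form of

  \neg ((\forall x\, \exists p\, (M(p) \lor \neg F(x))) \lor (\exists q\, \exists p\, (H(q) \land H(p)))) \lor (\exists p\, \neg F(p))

\exists x\, \forall p\, \forall q\, \forall u\, \exists y\, (\neg M(p) \land F(x) \land (\neg H(q) \lor \neg H(u)) \lor \neg F(y))

Push ¬ through the quantifiers and connectives to reach negation normal form:
  (\exists x\, \forall p\, (\neg M(p) \land F(x))) \land (\forall q\, \forall p\, (\neg H(q) \lor \neg H(p))) \lor (\exists p\, \neg F(p))
Standardize variables apart so no two quantifiers bind the same name: p↦u, p↦y.
  (\exists x\, \forall p\, (\neg M(p) \land F(x))) \land (\forall q\, \forall u\, (\neg H(q) \lor \neg H(u))) \lor (\exists y\, \neg F(y))
Pull the quantifiers to the front (each side's bound variable is not free in the other side):
  \exists x\, \forall p\, \forall q\, \forall u\, \exists y\, (\neg M(p) \land F(x) \land (\neg H(q) \lor \neg H(u)) \lor \neg F(y))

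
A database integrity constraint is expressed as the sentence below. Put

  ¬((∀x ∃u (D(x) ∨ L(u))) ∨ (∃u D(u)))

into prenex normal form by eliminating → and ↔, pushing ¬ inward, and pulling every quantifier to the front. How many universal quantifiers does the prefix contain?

2

Drive negations inward (¬∀x A ≡ ∃x ¬A, ¬∃x A ≡ ∀x ¬A, De Morgan for ∧/∨):
  (∃x ∀u (¬D(x) ∧ ¬L(u))) ∧ (∀u ¬D(u))
Give each quantifier a distinct variable: u↦b.
  (∃x ∀u (¬D(x) ∧ ¬L(u))) ∧ (∀b ¬D(b))
Finally move all quantifiers to the prefix:
  ∃x ∀u ∀b (¬D(x) ∧ ¬L(u) ∧ ¬D(b))
The prefix is ∃x ∀u ∀b: 2 universal, 1 existential.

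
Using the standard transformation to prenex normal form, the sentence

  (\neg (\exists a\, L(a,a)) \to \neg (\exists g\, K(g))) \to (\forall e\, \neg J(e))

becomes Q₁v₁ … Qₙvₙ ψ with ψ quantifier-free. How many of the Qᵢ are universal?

2

Rewrite implications/biconditionals: A → B as ¬A ∨ B.
  \neg (\neg \neg (\exists a\, L(a,a)) \lor \neg (\exists g\, K(g))) \lor (\forall e\, \neg J(e))
Push ¬ through the quantifiers and connectives to reach negation normal form:
  (\forall a\, \neg L(a,a)) \land (\exists g\, K(g)) \lor (\forall e\, \neg J(e))
All bound variables are already distinct, so no renaming is needed.
Extract every quantifier outward, since the variables are now distinct and don't occur free across branches:
  \forall a\, \exists g\, \forall e\, (\neg L(a,a) \land K(g) \lor \neg J(e))
The prefix is \forall a \exists g \forall e: 2 universal, 1 existential.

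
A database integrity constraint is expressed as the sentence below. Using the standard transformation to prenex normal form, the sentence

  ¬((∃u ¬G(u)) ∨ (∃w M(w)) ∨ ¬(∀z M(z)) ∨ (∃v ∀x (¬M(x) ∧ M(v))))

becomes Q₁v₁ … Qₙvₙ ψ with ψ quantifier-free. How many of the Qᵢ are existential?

Push ¬ through the quantifiers and connectives to reach negation normal form:
  (∀u G(u)) ∧ (∀w ¬M(w)) ∧ (∀z M(z)) ∧ (∀v ∃x (M(x) ∨ ¬M(v)))
Extract every quantifier outward, since the variables are now distinct and don't occur free across branches:
  ∀u ∀w ∀z ∀v ∃x (G(u) ∧ ¬M(w) ∧ M(z) ∧ (M(x) ∨ ¬M(v)))
The prefix is ∀u ∀w ∀z ∀v ∃x: 4 universal, 1 existential.

1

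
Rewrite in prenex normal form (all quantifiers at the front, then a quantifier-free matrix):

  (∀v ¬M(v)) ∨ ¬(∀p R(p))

Move each ¬ inward, flipping quantifiers it crosses:
  (∀v ¬M(v)) ∨ (∃p ¬R(p))
All bound variables are already distinct, so no renaming is needed.
Pull the quantifiers to the front (each side's bound variable is not free in the other side):
  ∀v ∃p (¬M(v) ∨ ¬R(p))

∀v ∃p (¬M(v) ∨ ¬R(p))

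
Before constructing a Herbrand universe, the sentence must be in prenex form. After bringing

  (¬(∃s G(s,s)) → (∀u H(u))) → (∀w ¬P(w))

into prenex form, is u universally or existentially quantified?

First replace A → B with ¬A ∨ B.
  ¬(¬¬(∃s G(s,s)) ∨ (∀u H(u))) ∨ (∀w ¬P(w))
Push ¬ through the quantifiers and connectives to reach negation normal form:
  (∀s ¬G(s,s)) ∧ (∃u ¬H(u)) ∨ (∀w ¬P(w))
Extract every quantifier outward, since the variables are now distinct and don't occur free across branches:
  ∀s ∃u ∀w (¬G(s,s) ∧ ¬H(u) ∨ ¬P(w))
The quantifier ∀u sits under an odd number of negations (counting the antecedent side of each →), so it flips to ∃u.

existential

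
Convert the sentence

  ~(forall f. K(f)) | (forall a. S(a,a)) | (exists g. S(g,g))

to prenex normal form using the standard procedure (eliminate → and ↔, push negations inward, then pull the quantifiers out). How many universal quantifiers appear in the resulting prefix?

Push ¬ through the quantifiers and connectives to reach negation normal form:
  (exists f. ~K(f)) | (forall a. S(a,a)) | (exists g. S(g,g))
All bound variables are already distinct, so no renaming is needed.
Extract every quantifier outward, since the variables are now distinct and don't occur free across branches:
  exists f. forall a. exists g. (~K(f) | S(a,a) | S(g,g))
The prefix is exists f forall a exists g: 1 universal, 2 existential.

1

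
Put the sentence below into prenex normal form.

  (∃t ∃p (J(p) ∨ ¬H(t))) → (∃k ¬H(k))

∀t ∀p ∃k (¬J(p) ∧ H(t) ∨ ¬H(k))

First replace A → B with ¬A ∨ B.
  ¬(∃t ∃p (J(p) ∨ ¬H(t))) ∨ (∃k ¬H(k))
Push ¬ through the quantifiers and connectives to reach negation normal form:
  (∀t ∀p (¬J(p) ∧ H(t))) ∨ (∃k ¬H(k))
All bound variables are already distinct, so no renaming is needed.
Finally move all quantifiers to the prefix:
  ∀t ∀p ∃k (¬J(p) ∧ H(t) ∨ ¬H(k))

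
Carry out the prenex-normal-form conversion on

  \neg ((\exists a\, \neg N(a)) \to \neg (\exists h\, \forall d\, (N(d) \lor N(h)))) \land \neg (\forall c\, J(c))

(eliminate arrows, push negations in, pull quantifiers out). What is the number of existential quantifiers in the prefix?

Rewrite implications/biconditionals: A → B as ¬A ∨ B.
  \neg (\neg (\exists a\, \neg N(a)) \lor \neg (\exists h\, \forall d\, (N(d) \lor N(h)))) \land \neg (\forall c\, J(c))
Push ¬ through the quantifiers and connectives to reach negation normal form:
  (\exists a\, \neg N(a)) \land (\exists h\, \forall d\, (N(d) \lor N(h))) \land (\exists c\, \neg J(c))
Pull the quantifiers to the front (each side's bound variable is not free in the other side):
  \exists a\, \exists h\, \forall d\, \exists c\, (\neg N(a) \land (N(d) \lor N(h)) \land \neg J(c))
The prefix is \exists a \exists h \forall d \exists c: 1 universal, 3 existential.

3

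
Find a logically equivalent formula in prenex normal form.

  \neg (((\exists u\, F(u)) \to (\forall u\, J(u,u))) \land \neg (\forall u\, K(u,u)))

Rewrite implications/biconditionals: A → B as ¬A ∨ B.
  \neg ((\neg (\exists u\, F(u)) \lor (\forall u\, J(u,u))) \land \neg (\forall u\, K(u,u)))
Push ¬ through the quantifiers and connectives to reach negation normal form:
  (\exists u\, F(u)) \land (\exists u\, \neg J(u,u)) \lor (\forall u\, K(u,u))
Rename bound variables to avoid capture: u↦u1, u↦v1.
  (\exists u\, F(u)) \land (\exists u1\, \neg J(u1,u1)) \lor (\forall v1\, K(v1,v1))
Extract every quantifier outward, since the variables are now distinct and don't occur free across branches:
  \exists u\, \exists u1\, \forall v1\, (F(u) \land \neg J(u1,u1) \lor K(v1,v1))

\exists u\, \exists u1\, \forall v1\, (F(u) \land \neg J(u1,u1) \lor K(v1,v1))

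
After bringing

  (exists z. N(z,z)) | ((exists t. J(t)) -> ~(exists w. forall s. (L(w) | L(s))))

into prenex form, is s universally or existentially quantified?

existential

Rewrite implications/biconditionals: A → B as ¬A ∨ B.
  (exists z. N(z,z)) | ~(exists t. J(t)) | ~(exists w. forall s. (L(w) | L(s)))
Drive negations inward (¬∀x A ≡ ∃x ¬A, ¬∃x A ≡ ∀x ¬A, De Morgan for ∧/∨):
  (exists z. N(z,z)) | (forall t. ~J(t)) | (forall w. exists s. (~L(w) & ~L(s)))
Extract every quantifier outward, since the variables are now distinct and don't occur free across branches:
  exists z. forall t. forall w. exists s. (N(z,z) | ~J(t) | ~L(w) & ~L(s))
The quantifier forall s sits under an odd number of negations (counting the antecedent side of each →), so it flips to exists s.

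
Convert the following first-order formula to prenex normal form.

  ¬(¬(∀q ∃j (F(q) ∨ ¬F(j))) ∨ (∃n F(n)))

Drive negations inward (¬∀x A ≡ ∃x ¬A, ¬∃x A ≡ ∀x ¬A, De Morgan for ∧/∨):
  (∀q ∃j (F(q) ∨ ¬F(j))) ∧ (∀n ¬F(n))
Pull the quantifiers to the front (each side's bound variable is not free in the other side):
  ∀q ∃j ∀n ((F(q) ∨ ¬F(j)) ∧ ¬F(n))

∀q ∃j ∀n ((F(q) ∨ ¬F(j)) ∧ ¬F(n))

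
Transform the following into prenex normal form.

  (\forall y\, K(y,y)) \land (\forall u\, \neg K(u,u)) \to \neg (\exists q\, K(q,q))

\exists y\, \exists u\, \forall q\, (\neg K(y,y) \lor K(u,u) \lor \neg K(q,q))

Eliminate → and ↔ using ¬ and ∨.
  \neg ((\forall y\, K(y,y)) \land (\forall u\, \neg K(u,u))) \lor \neg (\exists q\, K(q,q))
Drive negations inward (¬∀x A ≡ ∃x ¬A, ¬∃x A ≡ ∀x ¬A, De Morgan for ∧/∨):
  (\exists y\, \neg K(y,y)) \lor (\exists u\, K(u,u)) \lor (\forall q\, \neg K(q,q))
All bound variables are already distinct, so no renaming is needed.
Extract every quantifier outward, since the variables are now distinct and don't occur free across branches:
  \exists y\, \exists u\, \forall q\, (\neg K(y,y) \lor K(u,u) \lor \neg K(q,q))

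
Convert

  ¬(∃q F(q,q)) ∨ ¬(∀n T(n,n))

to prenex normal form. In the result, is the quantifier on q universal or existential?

universal

Drive negations inward (¬∀x A ≡ ∃x ¬A, ¬∃x A ≡ ∀x ¬A, De Morgan for ∧/∨):
  (∀q ¬F(q,q)) ∨ (∃n ¬T(n,n))
Finally move all quantifiers to the prefix:
  ∀q ∃n (¬F(q,q) ∨ ¬T(n,n))
The quantifier ∃q sits under an odd number of negations, so it flips to ∀q.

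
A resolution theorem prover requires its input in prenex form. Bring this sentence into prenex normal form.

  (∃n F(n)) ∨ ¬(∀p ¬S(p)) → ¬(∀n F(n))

Rewrite implications/biconditionals: A → B as ¬A ∨ B.
  ¬((∃n F(n)) ∨ ¬(∀p ¬S(p))) ∨ ¬(∀n F(n))
Move each ¬ inward, flipping quantifiers it crosses:
  (∀n ¬F(n)) ∧ (∀p ¬S(p)) ∨ (∃n ¬F(n))
Give each quantifier a distinct variable: n↦y.
  (∀n ¬F(n)) ∧ (∀p ¬S(p)) ∨ (∃y ¬F(y))
Extract every quantifier outward, since the variables are now distinct and don't occur free across branches:
  ∀n ∀p ∃y (¬F(n) ∧ ¬S(p) ∨ ¬F(y))

∀n ∀p ∃y (¬F(n) ∧ ¬S(p) ∨ ¬F(y))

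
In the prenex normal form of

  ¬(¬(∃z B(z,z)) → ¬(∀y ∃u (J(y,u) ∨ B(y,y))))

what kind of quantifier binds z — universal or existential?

universal

Eliminate → and ↔ using ¬ and ∨.
  ¬(¬¬(∃z B(z,z)) ∨ ¬(∀y ∃u (J(y,u) ∨ B(y,y))))
Move each ¬ inward, flipping quantifiers it crosses:
  (∀z ¬B(z,z)) ∧ (∀y ∃u (J(y,u) ∨ B(y,y)))
All bound variables are already distinct, so no renaming is needed.
Extract every quantifier outward, since the variables are now distinct and don't occur free across branches:
  ∀z ∀y ∃u (¬B(z,z) ∧ (J(y,u) ∨ B(y,y)))
The quantifier ∃z sits under an odd number of negations (counting the antecedent side of each →), so it flips to ∀z.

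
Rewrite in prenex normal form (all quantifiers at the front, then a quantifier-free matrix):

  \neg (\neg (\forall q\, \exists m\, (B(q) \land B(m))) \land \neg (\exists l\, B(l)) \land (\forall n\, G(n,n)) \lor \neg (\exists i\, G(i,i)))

Push ¬ through the quantifiers and connectives to reach negation normal form:
  ((\forall q\, \exists m\, (B(q) \land B(m))) \lor (\exists l\, B(l)) \lor (\exists n\, \neg G(n,n))) \land (\exists i\, G(i,i))
Pull the quantifiers to the front (each side's bound variable is not free in the other side):
  \forall q\, \exists m\, \exists l\, \exists n\, \exists i\, ((B(q) \land B(m) \lor B(l) \lor \neg G(n,n)) \land G(i,i))

\forall q\, \exists m\, \exists l\, \exists n\, \exists i\, ((B(q) \land B(m) \lor B(l) \lor \neg G(n,n)) \land G(i,i))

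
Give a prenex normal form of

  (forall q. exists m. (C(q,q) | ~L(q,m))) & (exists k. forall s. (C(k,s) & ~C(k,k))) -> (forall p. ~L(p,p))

First replace A → B with ¬A ∨ B.
  ~((forall q. exists m. (C(q,q) | ~L(q,m))) & (exists k. forall s. (C(k,s) & ~C(k,k)))) | (forall p. ~L(p,p))
Push ¬ through the quantifiers and connectives to reach negation normal form:
  (exists q. forall m. (~C(q,q) & L(q,m))) | (forall k. exists s. (~C(k,s) | C(k,k))) | (forall p. ~L(p,p))
Extract every quantifier outward, since the variables are now distinct and don't occur free across branches:
  exists q. forall m. forall k. exists s. forall p. (~C(q,q) & L(q,m) | ~C(k,s) | C(k,k) | ~L(p,p))

exists q. forall m. forall k. exists s. forall p. (~C(q,q) & L(q,m) | ~C(k,s) | C(k,k) | ~L(p,p))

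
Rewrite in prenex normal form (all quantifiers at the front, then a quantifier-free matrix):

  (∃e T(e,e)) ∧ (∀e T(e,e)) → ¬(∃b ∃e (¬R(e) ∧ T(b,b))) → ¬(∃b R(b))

∀e ∃a ∃b ∃p ∀r (¬T(e,e) ∨ ¬T(a,a) ∨ ¬R(p) ∧ T(b,b) ∨ ¬R(r))

First replace A → B with ¬A ∨ B.
  ¬((∃e T(e,e)) ∧ (∀e T(e,e))) ∨ ¬¬(∃b ∃e (¬R(e) ∧ T(b,b))) ∨ ¬(∃b R(b))
Drive negations inward (¬∀x A ≡ ∃x ¬A, ¬∃x A ≡ ∀x ¬A, De Morgan for ∧/∨):
  (∀e ¬T(e,e)) ∨ (∃e ¬T(e,e)) ∨ (∃b ∃e (¬R(e) ∧ T(b,b))) ∨ (∀b ¬R(b))
Give each quantifier a distinct variable: e↦a, e↦p, b↦r.
  (∀e ¬T(e,e)) ∨ (∃a ¬T(a,a)) ∨ (∃b ∃p (¬R(p) ∧ T(b,b))) ∨ (∀r ¬R(r))
Extract every quantifier outward, since the variables are now distinct and don't occur free across branches:
  ∀e ∃a ∃b ∃p ∀r (¬T(e,e) ∨ ¬T(a,a) ∨ ¬R(p) ∧ T(b,b) ∨ ¬R(r))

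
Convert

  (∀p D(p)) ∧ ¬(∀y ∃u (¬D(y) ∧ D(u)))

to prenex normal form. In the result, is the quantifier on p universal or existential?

universal

Drive negations inward (¬∀x A ≡ ∃x ¬A, ¬∃x A ≡ ∀x ¬A, De Morgan for ∧/∨):
  (∀p D(p)) ∧ (∃y ∀u (D(y) ∨ ¬D(u)))
All bound variables are already distinct, so no renaming is needed.
Finally move all quantifiers to the prefix:
  ∀p ∃y ∀u (D(p) ∧ (D(y) ∨ ¬D(u)))
The quantifier ∀p sits under an even number of negations, so it remains universal.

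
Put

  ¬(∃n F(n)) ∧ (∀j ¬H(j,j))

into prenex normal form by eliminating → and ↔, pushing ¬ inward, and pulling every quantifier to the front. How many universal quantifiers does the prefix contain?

Move each ¬ inward, flipping quantifiers it crosses:
  (∀n ¬F(n)) ∧ (∀j ¬H(j,j))
All bound variables are already distinct, so no renaming is needed.
Finally move all quantifiers to the prefix:
  ∀n ∀j (¬F(n) ∧ ¬H(j,j))
The prefix is ∀n ∀j: 2 universal, 0 existential.

2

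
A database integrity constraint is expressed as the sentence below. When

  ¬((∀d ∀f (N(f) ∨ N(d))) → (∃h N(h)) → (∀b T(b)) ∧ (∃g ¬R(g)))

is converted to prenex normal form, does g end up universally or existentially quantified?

universal

First replace A → B with ¬A ∨ B.
  ¬(¬(∀d ∀f (N(f) ∨ N(d))) ∨ ¬(∃h N(h)) ∨ (∀b T(b)) ∧ (∃g ¬R(g)))
Push ¬ through the quantifiers and connectives to reach negation normal form:
  (∀d ∀f (N(f) ∨ N(d))) ∧ (∃h N(h)) ∧ ((∃b ¬T(b)) ∨ (∀g R(g)))
All bound variables are already distinct, so no renaming is needed.
Finally move all quantifiers to the prefix:
  ∀d ∀f ∃h ∃b ∀g ((N(f) ∨ N(d)) ∧ N(h) ∧ (¬T(b) ∨ R(g)))
The quantifier ∃g sits under an odd number of negations (counting the antecedent side of each →), so it flips to ∀g.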